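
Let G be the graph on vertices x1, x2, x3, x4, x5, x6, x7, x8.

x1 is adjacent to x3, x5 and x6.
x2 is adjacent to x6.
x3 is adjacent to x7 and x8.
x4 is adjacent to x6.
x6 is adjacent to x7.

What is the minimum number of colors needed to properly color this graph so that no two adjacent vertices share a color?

2

x1 and x6 are adjacent, so at least 2 colors are needed.
A valid assignment using 2 colors: x1=2, x2=2, x3=1, x4=2, x5=1, x6=1, x7=2, x8=2. Every edge joins two different colors.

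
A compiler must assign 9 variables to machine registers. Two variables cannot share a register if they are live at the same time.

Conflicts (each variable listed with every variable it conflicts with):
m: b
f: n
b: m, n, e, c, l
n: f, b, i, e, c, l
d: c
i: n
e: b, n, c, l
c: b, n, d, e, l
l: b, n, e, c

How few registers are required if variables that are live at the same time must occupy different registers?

5

b, n, e, c, l are mutually in conflict, so at least 5 registers are needed.
5 registers suffice: register 1 → {m, n, d}; register 2 → {f, b, i}; register 3 → {c}; register 4 → {e}; register 5 → {l}. Every pair that conflicts lands in different registers.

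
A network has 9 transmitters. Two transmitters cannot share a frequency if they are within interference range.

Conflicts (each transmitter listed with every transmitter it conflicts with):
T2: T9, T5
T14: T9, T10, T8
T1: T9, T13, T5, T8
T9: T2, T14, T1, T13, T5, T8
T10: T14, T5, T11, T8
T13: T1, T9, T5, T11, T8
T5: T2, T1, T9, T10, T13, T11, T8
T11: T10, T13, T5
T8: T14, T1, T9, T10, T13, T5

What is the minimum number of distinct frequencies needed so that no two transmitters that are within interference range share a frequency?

5

T1, T9, T13, T5, T8 are mutually in conflict, so at least 5 frequencies are needed.
Using 5 frequencies: T2=2, T14=1, T1=5, T9=3, T10=3, T13=4, T5=1, T11=2, T8=2. Every pair that conflicts lands in different frequencies.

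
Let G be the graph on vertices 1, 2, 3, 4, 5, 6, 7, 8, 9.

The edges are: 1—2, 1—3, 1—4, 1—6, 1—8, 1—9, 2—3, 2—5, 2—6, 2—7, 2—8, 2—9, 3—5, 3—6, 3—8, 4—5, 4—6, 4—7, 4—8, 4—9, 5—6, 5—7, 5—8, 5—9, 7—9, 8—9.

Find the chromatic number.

4

2, 3, 5, 8 are pairwise adjacent (a clique of size 4), so at least 4 colors are needed.
One proper 4-coloring: 1=a, 2=b, 3=d, 4=b, 5=a, 6=c, 7=c, 8=c, 9=d. Every edge joins two different colors.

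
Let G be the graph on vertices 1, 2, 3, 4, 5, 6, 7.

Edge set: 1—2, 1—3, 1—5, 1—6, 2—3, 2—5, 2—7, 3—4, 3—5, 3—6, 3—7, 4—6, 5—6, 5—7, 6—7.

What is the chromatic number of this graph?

1, 3, 5, 6 form a clique, so at least 4 colors are needed.
4 colors suffice: color red → {3}; color blue → {4, 5}; color green → {2, 6}; color yellow → {1, 7}. No two adjacent vertices share a color.

4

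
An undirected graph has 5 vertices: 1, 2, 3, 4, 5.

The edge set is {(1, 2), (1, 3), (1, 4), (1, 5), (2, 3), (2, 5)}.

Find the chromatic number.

1, 2, 5 are pairwise adjacent, so at least 3 colors are needed.
A valid assignment using 3 colors: 1=red, 2=blue, 3=green, 4=blue, 5=green. Each edge has distinct colors on its endpoints.

3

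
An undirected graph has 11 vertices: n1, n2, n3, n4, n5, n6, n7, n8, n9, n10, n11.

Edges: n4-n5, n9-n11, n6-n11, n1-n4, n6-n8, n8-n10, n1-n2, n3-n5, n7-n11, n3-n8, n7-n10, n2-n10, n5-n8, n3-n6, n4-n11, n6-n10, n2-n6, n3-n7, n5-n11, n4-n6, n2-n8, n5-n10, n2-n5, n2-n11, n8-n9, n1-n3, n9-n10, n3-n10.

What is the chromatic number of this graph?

n3, n5, n8, n10 are mutually adjacent (a clique of size 4), so at least 4 colors are needed.
4 colors suffice: n1=1, n2=3, n3=3, n4=3, n5=2, n6=2, n7=2, n8=4, n9=2, n10=1, n11=1. Each edge has distinct colors on its endpoints.

4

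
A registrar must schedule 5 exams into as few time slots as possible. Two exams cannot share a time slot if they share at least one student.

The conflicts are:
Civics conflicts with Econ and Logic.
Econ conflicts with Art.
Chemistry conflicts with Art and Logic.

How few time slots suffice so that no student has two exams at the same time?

The cycle Art-Chemistry-Logic-Civics-Econ-Art has odd length 5, so it cannot be 2-colored; at least 3 time slots are needed.
3 time slots suffice: time slot 1 → {Art, Logic}; time slot 2 → {Civics, Chemistry}; time slot 3 → {Econ}. Each listed conflict is separated.

3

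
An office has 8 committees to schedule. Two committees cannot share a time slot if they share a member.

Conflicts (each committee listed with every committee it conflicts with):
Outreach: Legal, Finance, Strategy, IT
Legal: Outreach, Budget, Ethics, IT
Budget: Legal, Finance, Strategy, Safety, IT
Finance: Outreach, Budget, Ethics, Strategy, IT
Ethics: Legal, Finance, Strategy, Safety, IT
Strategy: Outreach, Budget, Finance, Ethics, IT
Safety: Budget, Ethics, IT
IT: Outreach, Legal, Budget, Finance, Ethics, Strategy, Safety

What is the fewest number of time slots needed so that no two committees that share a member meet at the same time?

4

Finance, Ethics, Strategy, IT are mutually in conflict, so at least 4 time slots are needed.
A valid assignment using 4 time slots: Outreach=3, Legal=2, Budget=3, Finance=4, Ethics=3, Strategy=2, Safety=2, IT=1. No two conflicting committees share a time slot.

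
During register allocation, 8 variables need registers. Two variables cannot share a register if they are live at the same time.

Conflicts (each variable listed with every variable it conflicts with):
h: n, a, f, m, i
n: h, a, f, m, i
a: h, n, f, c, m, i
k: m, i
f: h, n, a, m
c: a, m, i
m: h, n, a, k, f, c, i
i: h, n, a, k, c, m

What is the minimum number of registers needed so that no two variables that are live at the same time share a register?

5

h, n, a, f, m pairwise conflict, so at least 5 registers are needed.
A valid assignment using 5 registers: h=5, n=4, a=2, k=2, f=3, c=4, m=1, i=3. Every pair that conflicts lands in different registers.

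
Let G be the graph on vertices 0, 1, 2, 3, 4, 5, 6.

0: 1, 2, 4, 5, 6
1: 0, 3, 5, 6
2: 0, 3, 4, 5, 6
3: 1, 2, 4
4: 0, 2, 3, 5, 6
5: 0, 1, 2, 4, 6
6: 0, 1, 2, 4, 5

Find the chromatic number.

0, 2, 4, 5, 6 form a clique, so at least 5 colors are needed.
5 colors suffice: 0=b, 1=a, 2=d, 3=b, 4=a, 5=c, 6=e. Every edge joins two different colors.

5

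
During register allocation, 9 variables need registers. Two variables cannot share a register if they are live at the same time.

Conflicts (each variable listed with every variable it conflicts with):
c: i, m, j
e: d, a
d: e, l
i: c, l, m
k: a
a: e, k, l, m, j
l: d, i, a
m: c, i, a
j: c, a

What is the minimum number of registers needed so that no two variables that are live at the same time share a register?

c, i, m all conflict with each other, so at least 3 registers are needed.
3 registers suffice: c=3, e=2, d=1, i=1, k=2, a=1, l=2, m=2, j=2. No two conflicting variables share a register.

3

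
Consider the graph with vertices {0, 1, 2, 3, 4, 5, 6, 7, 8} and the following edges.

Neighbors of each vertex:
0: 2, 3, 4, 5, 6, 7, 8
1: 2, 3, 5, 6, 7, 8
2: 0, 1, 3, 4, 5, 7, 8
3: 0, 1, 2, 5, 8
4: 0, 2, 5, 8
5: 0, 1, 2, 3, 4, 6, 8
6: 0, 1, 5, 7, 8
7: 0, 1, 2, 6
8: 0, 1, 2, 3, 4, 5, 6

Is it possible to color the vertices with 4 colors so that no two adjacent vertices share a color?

0, 2, 4, 5, 8 form a clique, so at least 5 colors are needed.
So 4 colors are not enough.

No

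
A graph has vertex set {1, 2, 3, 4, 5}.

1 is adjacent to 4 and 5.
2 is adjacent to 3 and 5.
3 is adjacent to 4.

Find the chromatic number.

The cycle 2-5-1-4-3-2 has odd length 5, so it cannot be 2-colored; at least 3 colors are needed.
3 colors suffice: color a → {1, 3}; color b → {4, 5}; color c → {2}. Every edge joins two different colors.

3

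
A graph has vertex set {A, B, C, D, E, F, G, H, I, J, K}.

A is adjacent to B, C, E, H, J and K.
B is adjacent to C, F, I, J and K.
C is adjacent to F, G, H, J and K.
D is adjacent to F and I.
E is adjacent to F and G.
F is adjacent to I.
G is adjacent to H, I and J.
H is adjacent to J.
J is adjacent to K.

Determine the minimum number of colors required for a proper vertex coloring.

5

A, B, C, J, K form a clique, so at least 5 colors are needed.
5 colors suffice: color 1 → {C, E, I}; color 2 → {A, F, G}; color 3 → {D, J}; color 4 → {B, H}; color 5 → {K}. No two adjacent vertices share a color.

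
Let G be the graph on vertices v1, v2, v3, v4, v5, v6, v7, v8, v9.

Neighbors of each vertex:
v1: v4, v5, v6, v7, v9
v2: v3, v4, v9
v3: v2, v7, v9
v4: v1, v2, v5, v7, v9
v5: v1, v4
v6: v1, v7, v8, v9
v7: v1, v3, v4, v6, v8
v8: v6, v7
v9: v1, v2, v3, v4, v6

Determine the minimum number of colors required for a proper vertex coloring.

3

v6, v7, v8 are mutually adjacent, so at least 3 colors are needed.
One proper 3-coloring: v1=3, v2=3, v3=1, v4=1, v5=2, v6=1, v7=2, v8=3, v9=2. No two adjacent vertices share a color.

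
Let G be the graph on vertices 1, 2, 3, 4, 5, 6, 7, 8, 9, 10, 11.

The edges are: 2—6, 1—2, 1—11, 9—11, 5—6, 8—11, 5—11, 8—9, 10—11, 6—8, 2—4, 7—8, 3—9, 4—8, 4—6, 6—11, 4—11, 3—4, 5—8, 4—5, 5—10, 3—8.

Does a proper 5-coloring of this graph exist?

Yes

The chromatic number is 5. 4, 5, 6, 8, 11 are mutually adjacent (a clique of size 5), so at least 5 colors are needed.
A valid assignment using 5 colors: 1=c, 2=a, 3=b, 4=c, 5=d, 6=e, 7=b, 8=a, 9=c, 10=a, 11=b.
That is already a proper 5-coloring.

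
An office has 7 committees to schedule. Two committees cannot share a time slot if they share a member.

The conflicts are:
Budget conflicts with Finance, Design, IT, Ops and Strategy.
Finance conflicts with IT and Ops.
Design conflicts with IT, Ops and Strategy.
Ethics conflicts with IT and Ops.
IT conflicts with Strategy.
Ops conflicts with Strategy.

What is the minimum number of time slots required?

4

Budget, Design, IT, Strategy all conflict with each other, so at least 4 time slots are needed.
4 time slots suffice: time slot 1 → {IT, Ops}; time slot 2 → {Budget, Ethics}; time slot 3 → {Finance, Strategy}; time slot 4 → {Design}. Every pair that conflicts lands in different time slots.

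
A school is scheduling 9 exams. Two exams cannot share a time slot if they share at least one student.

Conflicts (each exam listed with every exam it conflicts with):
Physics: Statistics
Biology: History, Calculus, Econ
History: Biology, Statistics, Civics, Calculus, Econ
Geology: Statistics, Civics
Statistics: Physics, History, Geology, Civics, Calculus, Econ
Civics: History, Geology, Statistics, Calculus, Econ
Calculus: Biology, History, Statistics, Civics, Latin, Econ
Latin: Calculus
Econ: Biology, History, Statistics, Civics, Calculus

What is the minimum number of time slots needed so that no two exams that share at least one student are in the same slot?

5

History, Statistics, Civics, Calculus, Econ all conflict with each other, so at least 5 time slots are needed.
5 time slots suffice: time slot 1 → {Physics, Geology, Calculus}; time slot 2 → {Biology, Statistics, Latin}; time slot 3 → {History}; time slot 4 → {Civics}; time slot 5 → {Econ}. Every pair that conflicts lands in different time slots.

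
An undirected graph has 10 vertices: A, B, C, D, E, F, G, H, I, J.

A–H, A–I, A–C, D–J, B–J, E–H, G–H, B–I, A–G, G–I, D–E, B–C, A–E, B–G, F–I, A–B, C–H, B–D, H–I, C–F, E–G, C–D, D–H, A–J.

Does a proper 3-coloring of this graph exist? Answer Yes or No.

No

A, B, G, I form a clique, so at least 4 colors are needed.
So 3 colors are not enough.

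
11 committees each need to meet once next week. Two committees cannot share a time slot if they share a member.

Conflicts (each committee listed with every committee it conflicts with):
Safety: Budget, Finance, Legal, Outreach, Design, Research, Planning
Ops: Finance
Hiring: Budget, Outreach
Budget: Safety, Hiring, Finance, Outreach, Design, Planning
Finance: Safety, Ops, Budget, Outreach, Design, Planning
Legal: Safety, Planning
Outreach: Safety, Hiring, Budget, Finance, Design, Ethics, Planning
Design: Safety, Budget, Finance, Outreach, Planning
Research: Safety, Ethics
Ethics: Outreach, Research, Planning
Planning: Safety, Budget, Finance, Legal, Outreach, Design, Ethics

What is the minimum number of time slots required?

6

Safety, Budget, Finance, Outreach, Design, Planning are mutually in conflict, so at least 6 time slots are needed.
A valid assignment using 6 time slots: Safety=3, Ops=1, Hiring=1, Budget=4, Finance=5, Legal=2, Outreach=2, Design=6, Research=1, Ethics=3, Planning=1. Each listed conflict is separated.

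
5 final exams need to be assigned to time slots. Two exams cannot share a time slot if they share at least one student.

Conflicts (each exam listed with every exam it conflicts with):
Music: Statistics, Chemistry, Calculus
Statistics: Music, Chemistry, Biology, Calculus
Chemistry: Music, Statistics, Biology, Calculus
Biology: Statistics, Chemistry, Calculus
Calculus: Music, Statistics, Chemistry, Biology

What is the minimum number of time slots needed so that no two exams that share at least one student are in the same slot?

Statistics, Chemistry, Biology, Calculus all conflict with each other, so at least 4 time slots are needed.
Using 4 time slots: Music=4, Statistics=3, Chemistry=2, Biology=4, Calculus=1. No two conflicting exams share a time slot.

4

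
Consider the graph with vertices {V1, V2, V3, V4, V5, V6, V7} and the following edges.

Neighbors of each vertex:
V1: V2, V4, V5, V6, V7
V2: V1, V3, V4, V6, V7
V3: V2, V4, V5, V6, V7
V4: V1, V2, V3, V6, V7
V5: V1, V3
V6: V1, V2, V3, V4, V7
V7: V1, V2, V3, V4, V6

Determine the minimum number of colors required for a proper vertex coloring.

5

V2, V3, V4, V6, V7 form a clique, so at least 5 colors are needed.
5 colors suffice: color R → {V1, V3}; color B → {V4, V5}; color G → {V2}; color Y → {V6}; color P → {V7}. Every edge joins two different colors.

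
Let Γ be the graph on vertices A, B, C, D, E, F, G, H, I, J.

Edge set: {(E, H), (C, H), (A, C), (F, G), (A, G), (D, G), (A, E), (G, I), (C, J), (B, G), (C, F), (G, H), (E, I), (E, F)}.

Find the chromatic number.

D and G are adjacent, so at least 2 colors are needed.
One proper 2-coloring: A=blue, B=blue, C=red, D=blue, E=red, F=blue, G=red, H=blue, I=blue, J=blue. Each edge has distinct colors on its endpoints.

2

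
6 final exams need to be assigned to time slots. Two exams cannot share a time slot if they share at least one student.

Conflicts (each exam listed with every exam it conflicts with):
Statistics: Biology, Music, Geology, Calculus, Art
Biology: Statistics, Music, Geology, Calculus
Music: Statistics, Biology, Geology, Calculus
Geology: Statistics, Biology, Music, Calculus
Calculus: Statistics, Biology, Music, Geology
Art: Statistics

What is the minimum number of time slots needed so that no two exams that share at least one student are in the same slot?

Statistics, Biology, Music, Geology, Calculus pairwise conflict, so at least 5 time slots are needed.
5 time slots suffice: Statistics=1, Biology=5, Music=3, Geology=4, Calculus=2, Art=2. Each listed conflict is separated.

5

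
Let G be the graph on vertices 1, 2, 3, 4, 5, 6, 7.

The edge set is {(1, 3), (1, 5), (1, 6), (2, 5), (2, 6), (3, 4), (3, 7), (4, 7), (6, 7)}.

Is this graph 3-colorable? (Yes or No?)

The chromatic number is 3. 3, 4, 7 form a triangle, so at least 3 colors are needed.
3 colors suffice: 1=b, 2=b, 3=a, 4=c, 5=a, 6=a, 7=b.
That is already a proper 3-coloring.

Yes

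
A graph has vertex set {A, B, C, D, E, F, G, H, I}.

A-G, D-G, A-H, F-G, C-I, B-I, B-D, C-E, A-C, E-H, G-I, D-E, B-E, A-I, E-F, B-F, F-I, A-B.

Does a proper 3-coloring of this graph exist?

The chromatic number is 3. F, G, I are pairwise adjacent, so at least 3 colors are needed.
A valid assignment using 3 colors: A=1, B=3, C=3, D=1, E=2, F=1, G=3, H=3, I=2.
That is already a proper 3-coloring.

Yes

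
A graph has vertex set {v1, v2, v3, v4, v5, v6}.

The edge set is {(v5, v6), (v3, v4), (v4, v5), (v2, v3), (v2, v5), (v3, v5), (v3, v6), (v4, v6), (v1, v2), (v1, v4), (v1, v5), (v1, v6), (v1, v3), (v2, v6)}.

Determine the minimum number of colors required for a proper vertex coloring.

5

v1, v2, v3, v5, v6 are pairwise adjacent (a clique of size 5), so at least 5 colors are needed.
5 colors suffice: v1=green, v2=purple, v3=red, v4=purple, v5=yellow, v6=blue. No two adjacent vertices share a color.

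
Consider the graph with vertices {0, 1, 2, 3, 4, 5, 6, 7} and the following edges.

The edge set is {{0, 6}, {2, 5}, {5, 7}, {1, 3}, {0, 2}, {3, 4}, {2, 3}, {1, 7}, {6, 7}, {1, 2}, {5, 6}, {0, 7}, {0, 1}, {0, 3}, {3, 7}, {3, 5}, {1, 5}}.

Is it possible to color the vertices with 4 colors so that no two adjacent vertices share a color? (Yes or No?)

Yes

The chromatic number is 4. 0, 1, 3, 7 are pairwise adjacent (a clique of size 4), so at least 4 colors are needed.
4 colors suffice: color red → {3, 6}; color blue → {1, 4}; color green → {2, 7}; color yellow → {0, 5}.
That is already a proper 4-coloring.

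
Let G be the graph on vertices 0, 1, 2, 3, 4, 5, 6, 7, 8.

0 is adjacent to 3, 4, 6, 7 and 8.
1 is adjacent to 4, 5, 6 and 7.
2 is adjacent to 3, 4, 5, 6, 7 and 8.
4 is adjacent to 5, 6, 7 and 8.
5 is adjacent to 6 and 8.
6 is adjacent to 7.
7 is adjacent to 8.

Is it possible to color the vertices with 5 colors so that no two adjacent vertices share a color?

Yes

The chromatic number is 4. 0, 4, 6, 7 are pairwise adjacent (a clique of size 4), so at least 4 colors are needed.
4 colors suffice: color red → {3, 4}; color blue → {5, 7}; color green → {6, 8}; color yellow → {0, 1, 2}.
Since 5 ≥ 4, a proper 5-coloring certainly exists.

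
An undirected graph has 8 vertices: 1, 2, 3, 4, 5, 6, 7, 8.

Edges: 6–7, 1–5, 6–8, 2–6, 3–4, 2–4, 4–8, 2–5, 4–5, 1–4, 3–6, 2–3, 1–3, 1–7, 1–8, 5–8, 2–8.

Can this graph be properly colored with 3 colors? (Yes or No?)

No

2, 4, 5, 8 form a clique, so at least 4 colors are needed.
So 3 colors are not enough.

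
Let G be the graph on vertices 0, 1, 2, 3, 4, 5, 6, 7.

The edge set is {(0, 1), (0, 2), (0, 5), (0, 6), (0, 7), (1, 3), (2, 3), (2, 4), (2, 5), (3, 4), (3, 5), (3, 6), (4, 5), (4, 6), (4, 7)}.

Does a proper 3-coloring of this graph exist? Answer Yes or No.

No

2, 3, 4, 5 are mutually adjacent (a clique of size 4), so at least 4 colors are needed.
So 3 colors are not enough.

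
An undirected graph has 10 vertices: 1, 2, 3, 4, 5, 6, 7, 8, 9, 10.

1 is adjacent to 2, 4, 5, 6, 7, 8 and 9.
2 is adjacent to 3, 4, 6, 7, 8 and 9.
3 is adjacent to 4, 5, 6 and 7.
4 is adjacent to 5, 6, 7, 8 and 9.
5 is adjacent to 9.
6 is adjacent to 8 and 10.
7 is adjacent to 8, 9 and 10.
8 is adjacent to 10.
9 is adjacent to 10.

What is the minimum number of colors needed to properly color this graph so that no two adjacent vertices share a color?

5

1, 2, 4, 7, 8 form a clique, so at least 5 colors are needed.
5 colors suffice: 1=green, 2=blue, 3=green, 4=red, 5=blue, 6=yellow, 7=yellow, 8=purple, 9=purple, 10=red. Each edge has distinct colors on its endpoints.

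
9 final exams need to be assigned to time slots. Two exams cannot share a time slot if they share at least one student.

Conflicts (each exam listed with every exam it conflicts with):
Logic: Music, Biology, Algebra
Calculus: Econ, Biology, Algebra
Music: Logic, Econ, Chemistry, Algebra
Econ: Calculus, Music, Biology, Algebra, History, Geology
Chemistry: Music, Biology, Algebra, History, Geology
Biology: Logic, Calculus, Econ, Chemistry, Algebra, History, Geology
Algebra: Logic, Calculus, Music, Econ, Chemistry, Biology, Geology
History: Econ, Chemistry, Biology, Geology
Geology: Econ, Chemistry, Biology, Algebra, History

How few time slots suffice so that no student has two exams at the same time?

Chemistry, Biology, Algebra, Geology all conflict with each other, so at least 4 time slots are needed.
4 time slots suffice: time slot 1 → {Algebra, History}; time slot 2 → {Music, Biology}; time slot 3 → {Logic, Econ, Chemistry}; time slot 4 → {Calculus, Geology}. Every pair that conflicts lands in different time slots.

4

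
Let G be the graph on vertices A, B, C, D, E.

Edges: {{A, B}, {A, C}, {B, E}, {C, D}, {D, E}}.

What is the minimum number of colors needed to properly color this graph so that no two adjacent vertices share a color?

3

The cycle A-C-D-E-B-A has odd length 5, so it cannot be 2-colored; at least 3 colors are needed.
A valid assignment using 3 colors: A=3, B=1, C=2, D=1, E=2. Each edge has distinct colors on its endpoints.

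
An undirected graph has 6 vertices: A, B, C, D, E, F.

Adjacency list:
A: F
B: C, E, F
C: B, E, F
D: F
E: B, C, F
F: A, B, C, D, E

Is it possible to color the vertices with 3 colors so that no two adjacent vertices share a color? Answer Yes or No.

B, C, E, F form a clique, so at least 4 colors are needed.
So 3 colors are not enough.

No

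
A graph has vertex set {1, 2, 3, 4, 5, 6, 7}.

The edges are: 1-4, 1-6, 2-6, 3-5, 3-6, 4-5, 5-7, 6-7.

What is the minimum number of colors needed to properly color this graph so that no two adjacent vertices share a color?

The cycle 4-5-3-6-1-4 has odd length 5, so it cannot be 2-colored; at least 3 colors are needed.
3 colors suffice: color a → {5, 6}; color b → {1, 2, 3, 7}; color c → {4}. No two adjacent vertices share a color.

3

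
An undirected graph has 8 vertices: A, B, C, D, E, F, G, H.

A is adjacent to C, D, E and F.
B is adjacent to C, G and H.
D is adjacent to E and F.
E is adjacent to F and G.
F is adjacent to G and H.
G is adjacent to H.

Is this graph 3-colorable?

No

A, D, E, F form a clique, so at least 4 colors are needed.
So 3 colors are not enough.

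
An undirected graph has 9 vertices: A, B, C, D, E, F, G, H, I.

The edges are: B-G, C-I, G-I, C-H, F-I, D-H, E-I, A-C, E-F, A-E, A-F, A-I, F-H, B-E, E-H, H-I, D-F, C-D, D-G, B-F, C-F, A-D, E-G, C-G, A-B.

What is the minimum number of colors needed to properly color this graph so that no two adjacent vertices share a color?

C, D, F, H form a clique, so at least 4 colors are needed.
A valid assignment using 4 colors: A=4, B=3, C=2, D=3, E=2, F=1, G=1, H=4, I=3. Every edge joins two different colors.

4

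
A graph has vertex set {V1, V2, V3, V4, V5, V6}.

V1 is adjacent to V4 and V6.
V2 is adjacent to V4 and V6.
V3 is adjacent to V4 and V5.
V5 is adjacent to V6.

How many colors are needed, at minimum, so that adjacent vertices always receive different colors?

The cycle V5-V3-V4-V2-V6-V5 has odd length 5, so it cannot be 2-colored; at least 3 colors are needed.
One proper 3-coloring: V1=2, V2=2, V3=3, V4=1, V5=2, V6=1. Each edge has distinct colors on its endpoints.

3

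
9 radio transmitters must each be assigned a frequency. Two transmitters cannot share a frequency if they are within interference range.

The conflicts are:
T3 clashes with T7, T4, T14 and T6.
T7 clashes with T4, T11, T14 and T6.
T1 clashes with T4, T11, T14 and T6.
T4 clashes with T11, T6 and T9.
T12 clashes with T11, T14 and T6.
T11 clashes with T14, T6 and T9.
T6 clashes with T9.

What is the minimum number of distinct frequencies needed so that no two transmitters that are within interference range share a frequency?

T3, T7, T4, T6 pairwise conflict, so at least 4 frequencies are needed.
4 frequencies suffice: frequency 1 → {T14, T6}; frequency 2 → {T3, T11}; frequency 3 → {T4, T12}; frequency 4 → {T7, T1, T9}. Every pair that conflicts lands in different frequencies.

4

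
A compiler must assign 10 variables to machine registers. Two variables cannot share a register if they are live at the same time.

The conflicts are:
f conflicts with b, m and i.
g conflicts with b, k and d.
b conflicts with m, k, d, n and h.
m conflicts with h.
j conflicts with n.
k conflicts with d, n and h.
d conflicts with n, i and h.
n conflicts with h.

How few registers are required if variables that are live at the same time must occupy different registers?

b, k, d, n, h are mutually in conflict, so at least 5 registers are needed.
5 registers suffice: f=2, g=4, b=1, m=3, j=1, k=3, d=2, n=4, i=1, h=5. Every pair that conflicts lands in different registers.

5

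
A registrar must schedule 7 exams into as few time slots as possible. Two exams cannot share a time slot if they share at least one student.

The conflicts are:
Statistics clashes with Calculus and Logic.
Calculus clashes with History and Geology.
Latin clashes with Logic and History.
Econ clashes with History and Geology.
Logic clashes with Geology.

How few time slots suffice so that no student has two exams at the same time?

3

The cycle Calculus-History-Latin-Logic-Statistics-Calculus has odd length 5, so it cannot be 2-colored; at least 3 time slots are needed.
3 time slots suffice: time slot 1 → {Calculus, Econ, Logic}; time slot 2 → {Statistics, History, Geology}; time slot 3 → {Latin}. No two conflicting exams share a time slot.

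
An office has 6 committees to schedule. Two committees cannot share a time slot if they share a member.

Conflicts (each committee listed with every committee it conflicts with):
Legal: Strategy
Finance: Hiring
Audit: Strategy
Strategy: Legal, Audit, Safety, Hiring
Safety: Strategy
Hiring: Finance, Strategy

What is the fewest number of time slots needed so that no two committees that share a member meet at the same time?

2

Finance and Hiring conflict, so at least 2 time slots are needed.
2 time slots suffice: Legal=2, Finance=1, Audit=2, Strategy=1, Safety=2, Hiring=2. Every pair that conflicts lands in different time slots.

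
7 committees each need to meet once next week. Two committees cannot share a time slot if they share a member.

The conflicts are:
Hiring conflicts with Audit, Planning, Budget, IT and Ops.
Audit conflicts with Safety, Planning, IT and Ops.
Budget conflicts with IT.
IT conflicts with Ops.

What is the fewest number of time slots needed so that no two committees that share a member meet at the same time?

4

Hiring, Audit, IT, Ops pairwise conflict, so at least 4 time slots are needed.
A valid assignment using 4 time slots: Hiring=1, Audit=2, Safety=1, Planning=3, Budget=2, IT=3, Ops=4. Every pair that conflicts lands in different time slots.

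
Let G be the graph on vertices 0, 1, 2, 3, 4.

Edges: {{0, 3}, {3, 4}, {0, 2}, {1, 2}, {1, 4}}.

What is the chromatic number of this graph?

The cycle 1-4-3-0-2-1 has odd length 5, so it cannot be 2-colored; at least 3 colors are needed.
3 colors suffice: color a → {2, 3}; color b → {0, 4}; color c → {1}. No two adjacent vertices share a color.

3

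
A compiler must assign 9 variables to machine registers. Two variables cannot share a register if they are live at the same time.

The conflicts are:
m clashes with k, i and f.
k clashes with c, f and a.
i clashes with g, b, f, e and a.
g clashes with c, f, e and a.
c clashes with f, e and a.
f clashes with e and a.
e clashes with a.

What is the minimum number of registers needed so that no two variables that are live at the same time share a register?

i, g, f, e, a pairwise conflict, so at least 5 registers are needed.
5 registers suffice: register 1 → {b, f}; register 2 → {i, c}; register 3 → {m, a}; register 4 → {k, e}; register 5 → {g}. No two conflicting variables share a register.

5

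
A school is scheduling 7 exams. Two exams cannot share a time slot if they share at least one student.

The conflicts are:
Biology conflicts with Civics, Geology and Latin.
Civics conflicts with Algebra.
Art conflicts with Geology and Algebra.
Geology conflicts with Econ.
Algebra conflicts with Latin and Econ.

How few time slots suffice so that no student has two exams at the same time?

3

The cycle Algebra-Art-Geology-Biology-Latin-Algebra has odd length 5, so it cannot be 2-colored; at least 3 time slots are needed.
3 time slots suffice: time slot 1 → {Geology, Algebra}; time slot 2 → {Biology, Art, Econ}; time slot 3 → {Civics, Latin}. Every pair that conflicts lands in different time slots.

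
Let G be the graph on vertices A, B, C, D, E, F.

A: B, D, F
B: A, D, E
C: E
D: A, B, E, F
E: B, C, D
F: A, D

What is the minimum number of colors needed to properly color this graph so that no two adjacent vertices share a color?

A, D, F are mutually adjacent, so at least 3 colors are needed.
A valid assignment using 3 colors: A=green, B=blue, C=red, D=red, E=green, F=blue. Each edge has distinct colors on its endpoints.

3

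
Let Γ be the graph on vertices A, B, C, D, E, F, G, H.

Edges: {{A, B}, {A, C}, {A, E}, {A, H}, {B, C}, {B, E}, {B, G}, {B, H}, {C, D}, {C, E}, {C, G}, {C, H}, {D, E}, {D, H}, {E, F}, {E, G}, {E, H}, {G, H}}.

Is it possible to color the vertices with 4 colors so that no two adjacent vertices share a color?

A, B, C, E, H are pairwise adjacent (a clique of size 5), so at least 5 colors are needed.
So 4 colors are not enough.

No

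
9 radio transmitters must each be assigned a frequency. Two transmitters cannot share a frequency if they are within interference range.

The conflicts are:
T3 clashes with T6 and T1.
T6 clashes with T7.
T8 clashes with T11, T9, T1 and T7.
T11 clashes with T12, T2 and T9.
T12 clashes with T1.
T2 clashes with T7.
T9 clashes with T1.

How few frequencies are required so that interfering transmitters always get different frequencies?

T8, T11, T9 all conflict with each other, so at least 3 frequencies are needed.
3 frequencies suffice: frequency 1 → {T11, T1, T7}; frequency 2 → {T3, T8, T12, T2}; frequency 3 → {T6, T9}. No two conflicting transmitters share a frequency.

3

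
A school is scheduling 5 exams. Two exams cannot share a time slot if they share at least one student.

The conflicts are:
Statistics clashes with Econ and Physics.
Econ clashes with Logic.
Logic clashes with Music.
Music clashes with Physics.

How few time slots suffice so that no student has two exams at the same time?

The cycle Physics-Music-Logic-Econ-Statistics-Physics has odd length 5, so it cannot be 2-colored; at least 3 time slots are needed.
3 time slots suffice: time slot 1 → {Statistics, Logic}; time slot 2 → {Econ, Music}; time slot 3 → {Physics}. Each listed conflict is separated.

3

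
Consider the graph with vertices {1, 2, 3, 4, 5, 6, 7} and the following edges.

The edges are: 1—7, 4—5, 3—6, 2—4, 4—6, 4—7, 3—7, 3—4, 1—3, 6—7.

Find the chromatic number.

4

3, 4, 6, 7 form a clique, so at least 4 colors are needed.
4 colors suffice: 1=a, 2=b, 3=c, 4=a, 5=b, 6=d, 7=b. Each edge has distinct colors on its endpoints.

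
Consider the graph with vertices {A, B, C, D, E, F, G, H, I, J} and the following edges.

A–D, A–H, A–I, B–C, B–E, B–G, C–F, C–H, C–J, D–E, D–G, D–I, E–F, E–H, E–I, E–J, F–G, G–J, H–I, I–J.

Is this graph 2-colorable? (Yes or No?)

No

A, D, I are pairwise adjacent, so at least 3 colors are needed.
So 2 colors are not enough.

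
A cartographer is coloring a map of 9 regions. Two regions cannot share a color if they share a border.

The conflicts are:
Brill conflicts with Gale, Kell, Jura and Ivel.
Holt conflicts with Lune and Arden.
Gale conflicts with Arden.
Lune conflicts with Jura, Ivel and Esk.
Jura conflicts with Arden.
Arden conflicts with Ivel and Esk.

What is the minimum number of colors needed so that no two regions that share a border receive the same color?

2

Brill and Jura conflict, so at least 2 colors are needed.
2 colors suffice: color 1 → {Brill, Lune, Arden}; color 2 → {Holt, Gale, Kell, Jura, Ivel, Esk}. Every pair that conflicts lands in different colors.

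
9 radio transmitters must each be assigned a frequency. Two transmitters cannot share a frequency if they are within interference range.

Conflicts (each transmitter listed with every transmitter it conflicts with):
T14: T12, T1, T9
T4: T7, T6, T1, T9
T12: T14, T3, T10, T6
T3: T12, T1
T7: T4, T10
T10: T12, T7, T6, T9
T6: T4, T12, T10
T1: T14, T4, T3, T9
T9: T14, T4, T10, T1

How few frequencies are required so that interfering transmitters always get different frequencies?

3

T14, T1, T9 all conflict with each other, so at least 3 frequencies are needed.
3 frequencies suffice: T14=2, T4=2, T12=1, T3=2, T7=1, T10=2, T6=3, T1=1, T9=3. Each listed conflict is separated.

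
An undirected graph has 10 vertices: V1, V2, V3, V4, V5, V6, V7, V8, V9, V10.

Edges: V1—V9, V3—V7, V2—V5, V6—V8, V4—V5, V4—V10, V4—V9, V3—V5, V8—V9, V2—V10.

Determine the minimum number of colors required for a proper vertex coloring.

2

V6 and V8 are adjacent, so at least 2 colors are needed.
One proper 2-coloring: V1=R, V2=R, V3=R, V4=R, V5=B, V6=B, V7=B, V8=R, V9=B, V10=B. Every edge joins two different colors.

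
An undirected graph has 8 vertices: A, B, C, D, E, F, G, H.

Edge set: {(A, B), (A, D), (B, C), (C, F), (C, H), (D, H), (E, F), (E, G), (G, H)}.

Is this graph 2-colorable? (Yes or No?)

The cycle B-A-D-H-C-B has odd length 5, so it cannot be 2-colored; at least 3 colors are needed.
So 2 colors are not enough.

No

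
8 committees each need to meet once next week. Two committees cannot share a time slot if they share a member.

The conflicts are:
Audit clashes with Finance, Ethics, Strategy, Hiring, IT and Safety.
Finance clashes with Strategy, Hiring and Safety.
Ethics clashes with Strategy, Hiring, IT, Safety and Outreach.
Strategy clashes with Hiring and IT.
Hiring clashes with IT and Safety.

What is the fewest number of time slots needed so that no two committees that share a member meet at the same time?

Audit, Ethics, Strategy, Hiring, IT are mutually in conflict, so at least 5 time slots are needed.
A valid assignment using 5 time slots: Audit=3, Finance=1, Ethics=1, Strategy=4, Hiring=2, IT=5, Safety=4, Outreach=2. No two conflicting committees share a time slot.

5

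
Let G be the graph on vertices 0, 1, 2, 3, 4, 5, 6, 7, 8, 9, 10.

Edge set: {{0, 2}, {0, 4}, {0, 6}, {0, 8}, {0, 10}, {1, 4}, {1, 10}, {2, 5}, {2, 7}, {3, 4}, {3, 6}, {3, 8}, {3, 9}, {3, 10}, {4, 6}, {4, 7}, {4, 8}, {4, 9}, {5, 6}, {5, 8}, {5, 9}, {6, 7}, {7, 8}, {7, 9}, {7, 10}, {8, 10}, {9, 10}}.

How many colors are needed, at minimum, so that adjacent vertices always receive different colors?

3

4, 6, 7 form a triangle, so at least 3 colors are needed.
A valid assignment using 3 colors: 0=b, 1=b, 2=c, 3=b, 4=a, 5=a, 6=c, 7=b, 8=c, 9=c, 10=a. Each edge has distinct colors on its endpoints.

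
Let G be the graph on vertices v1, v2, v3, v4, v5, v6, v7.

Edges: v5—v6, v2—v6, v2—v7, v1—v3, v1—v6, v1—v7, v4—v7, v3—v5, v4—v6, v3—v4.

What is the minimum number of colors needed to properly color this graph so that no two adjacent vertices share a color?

v2 and v7 are adjacent, so at least 2 colors are needed.
2 colors suffice: color 1 → {v3, v6, v7}; color 2 → {v1, v2, v4, v5}. No two adjacent vertices share a color.

2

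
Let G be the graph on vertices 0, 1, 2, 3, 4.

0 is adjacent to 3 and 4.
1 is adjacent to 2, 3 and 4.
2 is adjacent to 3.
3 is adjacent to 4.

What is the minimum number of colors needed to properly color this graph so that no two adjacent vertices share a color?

3

1, 2, 3 are mutually adjacent, so at least 3 colors are needed.
3 colors suffice: color a → {3}; color b → {2, 4}; color c → {0, 1}. Every edge joins two different colors.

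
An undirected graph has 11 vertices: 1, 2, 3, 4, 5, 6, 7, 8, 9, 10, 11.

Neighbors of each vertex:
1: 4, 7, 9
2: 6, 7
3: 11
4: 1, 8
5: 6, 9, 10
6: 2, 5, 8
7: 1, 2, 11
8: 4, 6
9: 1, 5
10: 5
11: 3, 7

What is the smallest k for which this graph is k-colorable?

2

3 and 11 are adjacent, so at least 2 colors are needed.
A valid assignment using 2 colors: 1=b, 2=b, 3=a, 4=a, 5=b, 6=a, 7=a, 8=b, 9=a, 10=a, 11=b. Each edge has distinct colors on its endpoints.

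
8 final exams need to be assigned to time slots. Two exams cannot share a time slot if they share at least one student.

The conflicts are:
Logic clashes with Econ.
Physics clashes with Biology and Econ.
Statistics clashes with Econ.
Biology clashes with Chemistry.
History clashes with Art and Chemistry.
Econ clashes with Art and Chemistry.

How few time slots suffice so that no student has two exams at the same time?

2

History and Chemistry conflict, so at least 2 time slots are needed.
2 time slots suffice: time slot 1 → {Biology, History, Econ}; time slot 2 → {Logic, Physics, Statistics, Art, Chemistry}. No two conflicting exams share a time slot.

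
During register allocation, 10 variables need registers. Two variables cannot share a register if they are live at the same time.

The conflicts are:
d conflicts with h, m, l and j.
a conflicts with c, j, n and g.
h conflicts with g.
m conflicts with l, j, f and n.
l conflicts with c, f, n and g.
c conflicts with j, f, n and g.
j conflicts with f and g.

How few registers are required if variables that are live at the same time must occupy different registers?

4

a, c, j, g are mutually in conflict, so at least 4 registers are needed.
A valid assignment using 4 registers: d=3, a=4, h=1, m=2, l=1, c=2, j=1, f=3, n=3, g=3. Every pair that conflicts lands in different registers.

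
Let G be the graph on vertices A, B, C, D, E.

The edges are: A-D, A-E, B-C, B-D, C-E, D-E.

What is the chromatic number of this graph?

A, D, E form a triangle, so at least 3 colors are needed.
One proper 3-coloring: A=3, B=1, C=2, D=2, E=1. Every edge joins two different colors.

3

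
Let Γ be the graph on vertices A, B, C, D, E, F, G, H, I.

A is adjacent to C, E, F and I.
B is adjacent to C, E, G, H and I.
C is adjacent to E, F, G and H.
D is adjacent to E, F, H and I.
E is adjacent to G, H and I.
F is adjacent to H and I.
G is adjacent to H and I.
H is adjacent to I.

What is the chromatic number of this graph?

B, E, G, H, I are mutually adjacent (a clique of size 5), so at least 5 colors are needed.
A valid assignment using 5 colors: A=2, B=4, C=1, D=4, E=3, F=3, G=5, H=2, I=1. Each edge has distinct colors on its endpoints.

5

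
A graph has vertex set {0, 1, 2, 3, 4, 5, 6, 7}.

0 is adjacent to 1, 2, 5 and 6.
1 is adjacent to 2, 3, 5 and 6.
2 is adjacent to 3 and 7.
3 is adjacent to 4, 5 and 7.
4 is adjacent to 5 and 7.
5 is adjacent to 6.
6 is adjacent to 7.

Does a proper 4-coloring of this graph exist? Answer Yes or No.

The chromatic number is 4. 0, 1, 5, 6 are pairwise adjacent (a clique of size 4), so at least 4 colors are needed.
4 colors suffice: color red → {0, 3}; color blue → {1, 7}; color green → {2, 5}; color yellow → {4, 6}.
That is already a proper 4-coloring.

Yes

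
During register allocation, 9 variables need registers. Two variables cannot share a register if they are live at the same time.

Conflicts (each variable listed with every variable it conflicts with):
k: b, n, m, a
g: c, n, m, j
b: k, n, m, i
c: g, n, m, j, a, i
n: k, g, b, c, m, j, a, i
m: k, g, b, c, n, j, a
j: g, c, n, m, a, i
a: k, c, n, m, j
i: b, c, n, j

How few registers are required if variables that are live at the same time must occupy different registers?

g, c, n, m, j pairwise conflict, so at least 5 registers are needed.
5 registers suffice: k=4, g=5, b=3, c=4, n=1, m=2, j=3, a=5, i=2. Each listed conflict is separated.

5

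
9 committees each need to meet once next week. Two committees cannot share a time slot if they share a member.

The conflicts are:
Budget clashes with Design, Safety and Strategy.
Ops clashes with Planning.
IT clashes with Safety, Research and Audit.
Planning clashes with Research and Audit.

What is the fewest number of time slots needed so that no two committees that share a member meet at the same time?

2

IT and Audit conflict, so at least 2 time slots are needed.
Using 2 time slots: Budget=1, Ops=2, Design=2, IT=1, Safety=2, Planning=1, Strategy=2, Research=2, Audit=2. Every pair that conflicts lands in different time slots.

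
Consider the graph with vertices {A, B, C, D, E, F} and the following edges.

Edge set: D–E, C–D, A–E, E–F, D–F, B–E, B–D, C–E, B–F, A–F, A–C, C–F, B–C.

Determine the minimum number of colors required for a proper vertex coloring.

B, C, D, E, F are pairwise adjacent (a clique of size 5), so at least 5 colors are needed.
5 colors suffice: color red → {F}; color blue → {E}; color green → {C}; color yellow → {A, B}; color purple → {D}. Each edge has distinct colors on its endpoints.

5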